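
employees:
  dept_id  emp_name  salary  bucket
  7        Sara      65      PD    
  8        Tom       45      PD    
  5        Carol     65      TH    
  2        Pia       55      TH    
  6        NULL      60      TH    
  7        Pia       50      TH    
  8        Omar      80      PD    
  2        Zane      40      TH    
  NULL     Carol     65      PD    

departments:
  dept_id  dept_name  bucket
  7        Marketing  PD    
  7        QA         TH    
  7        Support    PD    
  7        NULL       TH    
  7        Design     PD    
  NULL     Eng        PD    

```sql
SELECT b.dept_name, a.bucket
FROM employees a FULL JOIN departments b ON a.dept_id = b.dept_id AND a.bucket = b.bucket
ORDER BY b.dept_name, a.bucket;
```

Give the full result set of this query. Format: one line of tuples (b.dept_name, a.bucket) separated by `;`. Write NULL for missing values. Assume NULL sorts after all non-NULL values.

FULL OUTER JOIN keeps every row from both sides; unmatched rows get NULL for the other side's columns.
Matching on a.dept_id = b.dept_id AND a.bucket = b.bucket. A NULL in a compared column never satisfies the condition.
Matched pairs: 5; unmatched a rows kept: 7; unmatched b rows kept: 1.

(Design, PD); (Eng, NULL); (Marketing, PD); (QA, TH); (Support, PD); (NULL, PD); (NULL, PD); (NULL, PD); (NULL, TH); (NULL, TH); (NULL, TH); (NULL, TH); (NULL, TH)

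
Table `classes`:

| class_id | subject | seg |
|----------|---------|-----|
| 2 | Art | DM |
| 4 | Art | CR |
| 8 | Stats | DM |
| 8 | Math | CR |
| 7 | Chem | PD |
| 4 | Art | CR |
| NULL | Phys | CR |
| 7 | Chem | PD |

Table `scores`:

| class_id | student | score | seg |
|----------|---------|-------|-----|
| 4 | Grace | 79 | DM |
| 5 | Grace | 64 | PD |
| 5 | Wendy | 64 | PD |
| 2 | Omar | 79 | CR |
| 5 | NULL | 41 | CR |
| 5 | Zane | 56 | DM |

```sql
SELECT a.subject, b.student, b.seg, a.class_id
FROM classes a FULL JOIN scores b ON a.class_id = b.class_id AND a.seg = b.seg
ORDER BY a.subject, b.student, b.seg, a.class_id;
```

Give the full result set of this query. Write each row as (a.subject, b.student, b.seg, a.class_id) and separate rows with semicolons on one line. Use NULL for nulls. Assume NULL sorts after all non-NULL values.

(Art, NULL, NULL, 2); (Art, NULL, NULL, 4); (Art, NULL, NULL, 4); (Chem, NULL, NULL, 7); (Chem, NULL, NULL, 7); (Math, NULL, NULL, 8); (Phys, NULL, NULL, NULL); (Stats, NULL, NULL, 8); (NULL, Grace, DM, NULL); (NULL, Grace, PD, NULL); (NULL, Omar, CR, NULL); (NULL, Wendy, PD, NULL); (NULL, Zane, DM, NULL); (NULL, NULL, CR, NULL)

FULL OUTER JOIN keeps every row from both sides; unmatched rows get NULL for the other side's columns.
Matching on a.class_id = b.class_id AND a.seg = b.seg. A NULL in a compared column never satisfies the condition.
- class_id=2, seg=DM: no b row matches, row kept with b columns NULL.
- class_id=4, seg=CR: no b row matches, row kept with b columns NULL.
- class_id=8, seg=DM: no b row matches, row kept with b columns NULL.
- class_id=8, seg=CR: no b row matches, row kept with b columns NULL.
- class_id=7, seg=PD: no b row matches, row kept with b columns NULL.
- class_id=4, seg=CR: no b row matches, row kept with b columns NULL.
- class_id=NULL, seg=CR: no b row matches, row kept with b columns NULL.
- class_id=7, seg=PD: no b row matches, row kept with b columns NULL.
- 6 row(s) from b found no a partner → padded with NULL.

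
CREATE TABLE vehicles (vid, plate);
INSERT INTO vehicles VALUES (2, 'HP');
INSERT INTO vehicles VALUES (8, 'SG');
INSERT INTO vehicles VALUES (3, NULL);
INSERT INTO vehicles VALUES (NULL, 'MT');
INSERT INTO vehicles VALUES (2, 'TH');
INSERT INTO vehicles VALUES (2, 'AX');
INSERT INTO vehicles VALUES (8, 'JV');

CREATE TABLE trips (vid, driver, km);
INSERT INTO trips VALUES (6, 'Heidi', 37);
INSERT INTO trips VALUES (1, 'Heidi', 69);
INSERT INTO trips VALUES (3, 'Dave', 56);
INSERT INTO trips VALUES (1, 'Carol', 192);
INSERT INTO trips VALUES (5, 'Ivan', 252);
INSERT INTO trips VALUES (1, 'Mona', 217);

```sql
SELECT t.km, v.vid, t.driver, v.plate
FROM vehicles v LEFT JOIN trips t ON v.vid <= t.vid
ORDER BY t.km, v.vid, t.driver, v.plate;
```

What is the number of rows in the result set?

LEFT JOIN keeps every row from `vehicles`; unmatched rows get NULL for `trips`'s columns.
Matching on v.vid <= t.vid. A NULL in a compared column never satisfies the condition.
- vid=2: 3 matching t row(s), so 3 row(s) emitted.
- vid=8: no t row matches, row kept with t columns NULL.
- vid=3: 3 matching t row(s), so 3 row(s) emitted.
- vid=NULL: no t row matches, row kept with t columns NULL.
- vid=2: 3 matching t row(s), so 3 row(s) emitted.
- vid=2: 3 matching t row(s), so 3 row(s) emitted.
- vid=8: no t row matches, row kept with t columns NULL.
Total: 12 matched + 3 padded = 15 rows.

15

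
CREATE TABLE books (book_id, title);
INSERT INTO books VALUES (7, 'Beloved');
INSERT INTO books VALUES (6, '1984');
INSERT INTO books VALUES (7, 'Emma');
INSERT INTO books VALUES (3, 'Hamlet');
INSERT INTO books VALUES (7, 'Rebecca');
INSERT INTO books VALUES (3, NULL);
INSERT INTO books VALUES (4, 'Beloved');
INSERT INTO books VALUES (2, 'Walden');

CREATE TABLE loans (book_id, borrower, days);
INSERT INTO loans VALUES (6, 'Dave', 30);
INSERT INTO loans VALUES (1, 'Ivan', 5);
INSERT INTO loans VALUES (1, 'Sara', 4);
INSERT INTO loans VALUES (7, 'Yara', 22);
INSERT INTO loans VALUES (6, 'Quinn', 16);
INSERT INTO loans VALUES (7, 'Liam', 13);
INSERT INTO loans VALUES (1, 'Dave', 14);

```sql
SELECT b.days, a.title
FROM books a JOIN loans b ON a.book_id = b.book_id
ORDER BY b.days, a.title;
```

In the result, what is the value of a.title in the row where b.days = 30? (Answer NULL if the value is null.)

1984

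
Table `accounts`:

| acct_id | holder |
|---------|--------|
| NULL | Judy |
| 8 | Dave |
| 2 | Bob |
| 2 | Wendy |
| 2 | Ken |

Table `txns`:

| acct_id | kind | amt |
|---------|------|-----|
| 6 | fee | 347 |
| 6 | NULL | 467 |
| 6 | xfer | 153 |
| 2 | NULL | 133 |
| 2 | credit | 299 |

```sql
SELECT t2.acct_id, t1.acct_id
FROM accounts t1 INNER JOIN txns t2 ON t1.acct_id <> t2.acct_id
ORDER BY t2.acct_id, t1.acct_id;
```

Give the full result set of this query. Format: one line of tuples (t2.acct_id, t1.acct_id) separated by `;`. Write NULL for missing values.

(2, 8); (2, 8); (6, 2); (6, 2); (6, 2); (6, 2); (6, 2); (6, 2); (6, 2); (6, 2); (6, 2); (6, 8); (6, 8); (6, 8)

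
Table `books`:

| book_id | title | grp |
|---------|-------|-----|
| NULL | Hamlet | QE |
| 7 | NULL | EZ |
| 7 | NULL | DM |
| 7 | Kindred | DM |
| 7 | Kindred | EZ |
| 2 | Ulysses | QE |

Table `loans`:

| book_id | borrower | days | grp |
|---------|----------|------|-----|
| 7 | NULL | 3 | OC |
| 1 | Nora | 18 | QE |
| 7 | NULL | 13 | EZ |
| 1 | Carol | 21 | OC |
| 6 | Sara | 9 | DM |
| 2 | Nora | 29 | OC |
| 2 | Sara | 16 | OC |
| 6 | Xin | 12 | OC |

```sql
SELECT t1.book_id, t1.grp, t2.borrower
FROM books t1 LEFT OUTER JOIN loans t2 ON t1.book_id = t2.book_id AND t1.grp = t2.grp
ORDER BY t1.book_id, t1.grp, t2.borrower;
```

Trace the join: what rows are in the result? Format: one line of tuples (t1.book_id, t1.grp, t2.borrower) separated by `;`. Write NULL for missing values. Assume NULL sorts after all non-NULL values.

LEFT JOIN keeps every row from `books`; unmatched rows get NULL for `loans`'s columns.
Matching on t1.book_id = t2.book_id AND t1.grp = t2.grp. A NULL in a compared column never satisfies the condition.
- t1[0] book_id=NULL, grp=QE → no match; kept with NULLs on the t2 side.
- t1[1] book_id=7, grp=EZ → 1 match(es) in t2 → 1 row(s).
- t1[2] book_id=7, grp=DM → no match; kept with NULLs on the t2 side.
- t1[3] book_id=7, grp=DM → no match; kept with NULLs on the t2 side.
- t1[4] book_id=7, grp=EZ → 1 match(es) in t2 → 1 row(s).
- t1[5] book_id=2, grp=QE → no match; kept with NULLs on the t2 side.
After projecting and ordering:
t1.book_id | t1.grp | t2.borrower
2 | QE | NULL
7 | DM | NULL
7 | DM | NULL
7 | EZ | NULL
7 | EZ | NULL
NULL | QE | NULL

(2, QE, NULL); (7, DM, NULL); (7, DM, NULL); (7, EZ, NULL); (7, EZ, NULL); (NULL, QE, NULL)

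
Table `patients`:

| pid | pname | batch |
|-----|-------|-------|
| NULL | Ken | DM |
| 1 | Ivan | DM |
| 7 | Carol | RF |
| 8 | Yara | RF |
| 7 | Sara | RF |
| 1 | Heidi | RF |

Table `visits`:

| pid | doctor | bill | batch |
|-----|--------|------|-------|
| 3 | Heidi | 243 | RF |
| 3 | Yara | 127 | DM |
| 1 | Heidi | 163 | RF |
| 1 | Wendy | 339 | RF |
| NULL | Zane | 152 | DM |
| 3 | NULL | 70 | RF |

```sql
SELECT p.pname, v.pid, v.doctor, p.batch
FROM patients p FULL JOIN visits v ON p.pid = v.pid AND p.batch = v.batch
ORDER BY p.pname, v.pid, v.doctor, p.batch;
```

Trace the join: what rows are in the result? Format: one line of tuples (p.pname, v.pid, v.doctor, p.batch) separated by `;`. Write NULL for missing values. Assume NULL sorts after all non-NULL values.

FULL OUTER JOIN keeps every row from both sides; unmatched rows get NULL for the other side's columns.
Matching on p.pid = v.pid AND p.batch = v.batch. A NULL in a compared column never satisfies the condition.
- p row (pid=NULL, batch=DM): no match → kept, v columns NULL.
- p row (pid=1, batch=DM): no match → kept, v columns NULL.
- p row (pid=7, batch=RF): no match → kept, v columns NULL.
- p row (pid=8, batch=RF): no match → kept, v columns NULL.
- p row (pid=7, batch=RF): no match → kept, v columns NULL.
- p row (pid=1, batch=RF): matches 2 v row(s) → 2 output row(s).
- plus 4 unmatched v row(s), each kept with NULL p columns.

(Carol, NULL, NULL, RF); (Heidi, 1, Heidi, RF); (Heidi, 1, Wendy, RF); (Ivan, NULL, NULL, DM); (Ken, NULL, NULL, DM); (Sara, NULL, NULL, RF); (Yara, NULL, NULL, RF); (NULL, 3, Heidi, NULL); (NULL, 3, Yara, NULL); (NULL, 3, NULL, NULL); (NULL, NULL, Zane, NULL)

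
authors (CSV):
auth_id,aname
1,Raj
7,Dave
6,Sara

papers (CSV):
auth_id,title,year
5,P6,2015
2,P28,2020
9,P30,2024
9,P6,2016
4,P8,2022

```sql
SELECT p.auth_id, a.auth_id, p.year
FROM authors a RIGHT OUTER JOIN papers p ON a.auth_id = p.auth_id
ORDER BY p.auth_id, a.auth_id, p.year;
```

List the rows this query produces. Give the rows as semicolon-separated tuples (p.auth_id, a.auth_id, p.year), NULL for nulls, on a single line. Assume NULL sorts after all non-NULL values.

RIGHT JOIN keeps every row from `papers`; unmatched rows get NULL for `authors`'s columns.
Matching on a.auth_id = p.auth_id.
Matched pairs: 0; unmatched p rows kept: 5.

(2, NULL, 2020); (4, NULL, 2022); (5, NULL, 2015); (9, NULL, 2016); (9, NULL, 2024)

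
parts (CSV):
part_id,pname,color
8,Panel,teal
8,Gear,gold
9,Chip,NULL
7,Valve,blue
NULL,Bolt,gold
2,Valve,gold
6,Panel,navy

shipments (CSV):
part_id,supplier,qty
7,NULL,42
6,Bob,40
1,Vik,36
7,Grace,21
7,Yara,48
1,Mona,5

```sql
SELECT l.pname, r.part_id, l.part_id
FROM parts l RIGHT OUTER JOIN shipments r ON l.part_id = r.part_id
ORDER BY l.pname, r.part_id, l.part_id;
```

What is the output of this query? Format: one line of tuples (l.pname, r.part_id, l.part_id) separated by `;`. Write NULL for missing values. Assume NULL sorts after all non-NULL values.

RIGHT JOIN keeps every row from `shipments`; unmatched rows get NULL for `parts`'s columns.
Matching on l.part_id = r.part_id. A NULL in a compared column never satisfies the condition.
- l[0] part_id=8 → no match.
- l[1] part_id=8 → no match.
- l[2] part_id=9 → no match.
- l[3] part_id=7 → 3 match(es) in r → 3 row(s).
- l[4] part_id=NULL → no match.
- l[5] part_id=2 → no match.
- l[6] part_id=6 → 1 match(es) in r → 1 row(s).
- 2 r row(s) had no l match → kept, l columns NULL.
After projecting and ordering:
l.pname | r.part_id | l.part_id
Panel | 6 | 6
Valve | 7 | 7
Valve | 7 | 7
Valve | 7 | 7
NULL | 1 | NULL
NULL | 1 | NULL

(Panel, 6, 6); (Valve, 7, 7); (Valve, 7, 7); (Valve, 7, 7); (NULL, 1, NULL); (NULL, 1, NULL)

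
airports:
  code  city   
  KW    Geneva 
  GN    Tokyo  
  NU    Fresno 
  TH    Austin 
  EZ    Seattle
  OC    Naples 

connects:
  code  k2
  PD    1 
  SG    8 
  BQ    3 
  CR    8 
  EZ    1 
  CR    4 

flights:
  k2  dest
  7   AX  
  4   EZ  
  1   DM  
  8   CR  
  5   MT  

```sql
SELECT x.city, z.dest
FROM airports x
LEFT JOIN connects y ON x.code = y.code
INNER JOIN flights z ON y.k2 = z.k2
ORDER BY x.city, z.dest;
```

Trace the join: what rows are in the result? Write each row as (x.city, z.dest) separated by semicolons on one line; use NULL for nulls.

(Seattle, DM)

Step 1 — x LEFT JOIN y on code → 6 row(s).
Then INNER JOIN `flights z` on k2: keep only rows whose y.k2 appears in z.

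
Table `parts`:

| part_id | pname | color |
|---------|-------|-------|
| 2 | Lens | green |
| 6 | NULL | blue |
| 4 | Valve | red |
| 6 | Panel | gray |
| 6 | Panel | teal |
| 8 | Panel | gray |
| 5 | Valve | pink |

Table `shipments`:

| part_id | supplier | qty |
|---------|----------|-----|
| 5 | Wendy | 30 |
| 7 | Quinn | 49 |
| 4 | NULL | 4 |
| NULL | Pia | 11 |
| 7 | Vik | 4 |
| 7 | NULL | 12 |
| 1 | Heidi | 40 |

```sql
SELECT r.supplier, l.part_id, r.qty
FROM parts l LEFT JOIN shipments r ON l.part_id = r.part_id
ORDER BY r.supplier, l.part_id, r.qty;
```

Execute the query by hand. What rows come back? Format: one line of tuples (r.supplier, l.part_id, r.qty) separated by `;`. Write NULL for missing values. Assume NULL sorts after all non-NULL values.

(Wendy, 5, 30); (NULL, 2, NULL); (NULL, 4, 4); (NULL, 6, NULL); (NULL, 6, NULL); (NULL, 6, NULL); (NULL, 8, NULL)

LEFT JOIN keeps every row from `parts`; unmatched rows get NULL for `shipments`'s columns.
Matching on l.part_id = r.part_id. A NULL in a compared column never satisfies the condition.
Matched pairs: 2; unmatched l rows kept: 5.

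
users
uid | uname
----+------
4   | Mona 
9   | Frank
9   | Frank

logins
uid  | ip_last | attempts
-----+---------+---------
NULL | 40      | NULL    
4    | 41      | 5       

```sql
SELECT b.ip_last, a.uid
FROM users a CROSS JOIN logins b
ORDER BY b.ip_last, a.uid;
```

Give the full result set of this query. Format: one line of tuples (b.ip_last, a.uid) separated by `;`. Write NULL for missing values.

(40, 4); (40, 9); (40, 9); (41, 4); (41, 9); (41, 9)

CROSS JOIN pairs every row of `users` with every row of `logins`: 3 × 2 = 6 rows.
After projecting and ordering:
b.ip_last | a.uid
40 | 4
40 | 9
40 | 9
41 | 4
41 | 9
41 | 9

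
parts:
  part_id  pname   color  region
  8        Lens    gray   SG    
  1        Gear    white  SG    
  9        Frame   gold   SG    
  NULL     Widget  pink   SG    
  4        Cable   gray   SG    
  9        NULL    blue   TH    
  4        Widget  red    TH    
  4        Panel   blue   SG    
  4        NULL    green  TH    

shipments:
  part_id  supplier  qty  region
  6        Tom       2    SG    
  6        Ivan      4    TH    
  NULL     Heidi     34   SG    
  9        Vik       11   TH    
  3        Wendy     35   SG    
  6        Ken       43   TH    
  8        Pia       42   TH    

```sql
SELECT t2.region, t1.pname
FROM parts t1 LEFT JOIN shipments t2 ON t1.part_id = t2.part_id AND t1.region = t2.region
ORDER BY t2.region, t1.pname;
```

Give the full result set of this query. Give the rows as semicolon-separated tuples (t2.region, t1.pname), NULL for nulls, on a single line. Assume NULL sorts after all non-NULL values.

(TH, NULL); (NULL, Cable); (NULL, Frame); (NULL, Gear); (NULL, Lens); (NULL, Panel); (NULL, Widget); (NULL, Widget); (NULL, NULL)

LEFT JOIN keeps every row from `parts`; unmatched rows get NULL for `shipments`'s columns.
Matching on t1.part_id = t2.part_id AND t1.region = t2.region. A NULL in a compared column never satisfies the condition.
- part_id=8, region=SG: no t2 row matches, row kept with t2 columns NULL.
- part_id=1, region=SG: no t2 row matches, row kept with t2 columns NULL.
- part_id=9, region=SG: no t2 row matches, row kept with t2 columns NULL.
- part_id=NULL, region=SG: no t2 row matches, row kept with t2 columns NULL.
- part_id=4, region=SG: no t2 row matches, row kept with t2 columns NULL.
- part_id=9, region=TH: 1 matching t2 row(s), so 1 row(s) emitted.
- part_id=4, region=TH: no t2 row matches, row kept with t2 columns NULL.
- part_id=4, region=SG: no t2 row matches, row kept with t2 columns NULL.
- part_id=4, region=TH: no t2 row matches, row kept with t2 columns NULL.
After projecting and ordering:
t2.region | t1.pname
TH | NULL
NULL | Cable
NULL | Frame
NULL | Gear
NULL | Lens
NULL | Panel
NULL | Widget
NULL | Widget
NULL | NULL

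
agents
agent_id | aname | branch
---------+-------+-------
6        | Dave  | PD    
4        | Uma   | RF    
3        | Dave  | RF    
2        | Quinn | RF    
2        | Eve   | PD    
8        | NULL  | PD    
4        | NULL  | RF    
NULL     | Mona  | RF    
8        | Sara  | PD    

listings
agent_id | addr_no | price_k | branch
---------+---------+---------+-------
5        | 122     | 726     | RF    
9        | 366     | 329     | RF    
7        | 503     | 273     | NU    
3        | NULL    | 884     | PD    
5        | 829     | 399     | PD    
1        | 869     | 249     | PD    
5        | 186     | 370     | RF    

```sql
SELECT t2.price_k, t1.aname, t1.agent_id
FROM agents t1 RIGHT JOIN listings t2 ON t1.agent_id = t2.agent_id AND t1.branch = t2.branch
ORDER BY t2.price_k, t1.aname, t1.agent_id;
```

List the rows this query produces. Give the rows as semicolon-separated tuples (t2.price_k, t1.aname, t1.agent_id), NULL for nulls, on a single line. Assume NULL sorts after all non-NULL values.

RIGHT JOIN keeps every row from `listings`; unmatched rows get NULL for `agents`'s columns.
Matching on t1.agent_id = t2.agent_id AND t1.branch = t2.branch. A NULL in a compared column never satisfies the condition.
Matched pairs: 0; unmatched t2 rows kept: 7.

(249, NULL, NULL); (273, NULL, NULL); (329, NULL, NULL); (370, NULL, NULL); (399, NULL, NULL); (726, NULL, NULL); (884, NULL, NULL)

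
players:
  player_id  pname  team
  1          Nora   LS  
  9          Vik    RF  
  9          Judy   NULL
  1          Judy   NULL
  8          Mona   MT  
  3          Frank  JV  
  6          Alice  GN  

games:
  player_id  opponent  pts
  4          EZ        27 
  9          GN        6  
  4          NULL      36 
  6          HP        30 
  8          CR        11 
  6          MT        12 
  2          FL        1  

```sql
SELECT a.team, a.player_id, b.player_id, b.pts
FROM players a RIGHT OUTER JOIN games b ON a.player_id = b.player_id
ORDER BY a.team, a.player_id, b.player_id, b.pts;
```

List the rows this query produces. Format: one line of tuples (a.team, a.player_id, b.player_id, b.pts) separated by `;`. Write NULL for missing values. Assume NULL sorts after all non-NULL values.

(GN, 6, 6, 12); (GN, 6, 6, 30); (MT, 8, 8, 11); (RF, 9, 9, 6); (NULL, 9, 9, 6); (NULL, NULL, 2, 1); (NULL, NULL, 4, 27); (NULL, NULL, 4, 36)

RIGHT JOIN keeps every row from `games`; unmatched rows get NULL for `players`'s columns.
Matching on a.player_id = b.player_id.
- a[0] player_id=1 → no match.
- a[1] player_id=9 → 1 match(es) in b → 1 row(s).
- a[2] player_id=9 → 1 match(es) in b → 1 row(s).
- a[3] player_id=1 → no match.
- a[4] player_id=8 → 1 match(es) in b → 1 row(s).
- a[5] player_id=3 → no match.
- a[6] player_id=6 → 2 match(es) in b → 2 row(s).
- 3 b row(s) had no a match → kept, a columns NULL.
After projecting and ordering:
a.team | a.player_id | b.player_id | b.pts
GN | 6 | 6 | 12
GN | 6 | 6 | 30
MT | 8 | 8 | 11
RF | 9 | 9 | 6
NULL | 9 | 9 | 6
NULL | NULL | 2 | 1
NULL | NULL | 4 | 27
NULL | NULL | 4 | 36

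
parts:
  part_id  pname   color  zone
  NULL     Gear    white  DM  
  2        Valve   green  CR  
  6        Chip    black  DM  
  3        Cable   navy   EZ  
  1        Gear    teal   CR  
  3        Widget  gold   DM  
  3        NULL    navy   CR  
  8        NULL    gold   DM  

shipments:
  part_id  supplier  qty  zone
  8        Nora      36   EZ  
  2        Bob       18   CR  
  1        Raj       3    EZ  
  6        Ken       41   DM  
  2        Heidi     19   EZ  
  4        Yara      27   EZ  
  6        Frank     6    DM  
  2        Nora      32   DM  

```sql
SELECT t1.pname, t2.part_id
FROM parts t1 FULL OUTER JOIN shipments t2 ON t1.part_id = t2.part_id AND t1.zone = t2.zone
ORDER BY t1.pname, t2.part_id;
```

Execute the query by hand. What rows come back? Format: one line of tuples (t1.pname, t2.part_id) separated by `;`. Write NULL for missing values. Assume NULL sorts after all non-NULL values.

(Cable, NULL); (Chip, 6); (Chip, 6); (Gear, NULL); (Gear, NULL); (Valve, 2); (Widget, NULL); (NULL, 1); (NULL, 2); (NULL, 2); (NULL, 4); (NULL, 8); (NULL, NULL); (NULL, NULL)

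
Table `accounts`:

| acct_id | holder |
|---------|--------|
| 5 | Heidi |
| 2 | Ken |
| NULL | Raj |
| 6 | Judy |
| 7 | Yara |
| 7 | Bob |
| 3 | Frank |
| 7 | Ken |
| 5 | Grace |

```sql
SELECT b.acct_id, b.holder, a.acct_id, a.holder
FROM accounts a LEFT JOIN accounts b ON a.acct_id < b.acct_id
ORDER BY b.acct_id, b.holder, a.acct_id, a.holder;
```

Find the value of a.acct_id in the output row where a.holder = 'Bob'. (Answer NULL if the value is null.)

LEFT JOIN keeps every row from `accounts a`; unmatched rows get NULL for `accounts b`'s columns.
Matching on a.acct_id < b.acct_id. A NULL in a compared column never satisfies the condition.
- a row (acct_id=5): matches 4 b row(s) → 4 output row(s).
- a row (acct_id=2): matches 7 b row(s) → 7 output row(s).
- a row (acct_id=NULL): no match → kept, b columns NULL.
- a row (acct_id=6): matches 3 b row(s) → 3 output row(s).
- a row (acct_id=7): no match → kept, b columns NULL.
- a row (acct_id=7): no match → kept, b columns NULL.
- a row (acct_id=3): matches 6 b row(s) → 6 output row(s).
- a row (acct_id=7): no match → kept, b columns NULL.
- a row (acct_id=5): matches 4 b row(s) → 4 output row(s).

7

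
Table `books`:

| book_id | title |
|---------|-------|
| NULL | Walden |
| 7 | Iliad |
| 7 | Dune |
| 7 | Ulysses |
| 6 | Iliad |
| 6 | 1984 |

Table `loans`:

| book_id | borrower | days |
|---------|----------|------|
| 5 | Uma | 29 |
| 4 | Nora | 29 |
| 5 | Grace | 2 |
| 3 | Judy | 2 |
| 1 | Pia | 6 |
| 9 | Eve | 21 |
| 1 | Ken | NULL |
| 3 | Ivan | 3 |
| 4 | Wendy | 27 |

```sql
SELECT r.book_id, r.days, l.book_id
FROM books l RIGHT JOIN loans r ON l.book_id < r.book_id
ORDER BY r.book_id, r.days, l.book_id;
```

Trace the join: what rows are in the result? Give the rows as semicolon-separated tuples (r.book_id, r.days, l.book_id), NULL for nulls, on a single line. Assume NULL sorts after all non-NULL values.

(1, 6, NULL); (1, NULL, NULL); (3, 2, NULL); (3, 3, NULL); (4, 27, NULL); (4, 29, NULL); (5, 2, NULL); (5, 29, NULL); (9, 21, 6); (9, 21, 6); (9, 21, 7); (9, 21, 7); (9, 21, 7)

RIGHT JOIN keeps every row from `loans`; unmatched rows get NULL for `books`'s columns.
Matching on l.book_id < r.book_id. A NULL in a compared column never satisfies the condition.
Matched pairs: 5; unmatched r rows kept: 8.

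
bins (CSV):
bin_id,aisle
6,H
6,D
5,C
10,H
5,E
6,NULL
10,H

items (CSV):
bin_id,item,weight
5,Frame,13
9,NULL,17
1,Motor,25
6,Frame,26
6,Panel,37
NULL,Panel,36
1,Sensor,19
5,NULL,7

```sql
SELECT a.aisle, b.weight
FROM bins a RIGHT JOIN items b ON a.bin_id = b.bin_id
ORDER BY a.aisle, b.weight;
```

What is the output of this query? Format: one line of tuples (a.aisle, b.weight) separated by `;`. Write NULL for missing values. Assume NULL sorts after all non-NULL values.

RIGHT JOIN keeps every row from `items`; unmatched rows get NULL for `bins`'s columns.
Matching on a.bin_id = b.bin_id. A NULL in a compared column never satisfies the condition.
Matched pairs: 10; unmatched b rows kept: 4.

(C, 7); (C, 13); (D, 26); (D, 37); (E, 7); (E, 13); (H, 26); (H, 37); (NULL, 17); (NULL, 19); (NULL, 25); (NULL, 26); (NULL, 36); (NULL, 37)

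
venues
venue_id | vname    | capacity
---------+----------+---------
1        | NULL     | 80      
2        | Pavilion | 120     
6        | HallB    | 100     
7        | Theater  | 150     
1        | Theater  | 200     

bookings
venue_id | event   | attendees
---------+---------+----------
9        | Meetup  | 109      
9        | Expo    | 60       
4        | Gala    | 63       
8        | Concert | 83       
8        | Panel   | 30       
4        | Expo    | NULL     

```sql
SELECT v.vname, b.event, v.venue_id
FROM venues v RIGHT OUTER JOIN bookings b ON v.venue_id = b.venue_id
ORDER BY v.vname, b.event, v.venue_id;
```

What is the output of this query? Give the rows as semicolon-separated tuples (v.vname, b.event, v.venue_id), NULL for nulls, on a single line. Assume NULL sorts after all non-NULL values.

RIGHT JOIN keeps every row from `bookings`; unmatched rows get NULL for `venues`'s columns.
Matching on v.venue_id = b.venue_id.
Matched pairs: 0; unmatched b rows kept: 6.

(NULL, Concert, NULL); (NULL, Expo, NULL); (NULL, Expo, NULL); (NULL, Gala, NULL); (NULL, Meetup, NULL); (NULL, Panel, NULL)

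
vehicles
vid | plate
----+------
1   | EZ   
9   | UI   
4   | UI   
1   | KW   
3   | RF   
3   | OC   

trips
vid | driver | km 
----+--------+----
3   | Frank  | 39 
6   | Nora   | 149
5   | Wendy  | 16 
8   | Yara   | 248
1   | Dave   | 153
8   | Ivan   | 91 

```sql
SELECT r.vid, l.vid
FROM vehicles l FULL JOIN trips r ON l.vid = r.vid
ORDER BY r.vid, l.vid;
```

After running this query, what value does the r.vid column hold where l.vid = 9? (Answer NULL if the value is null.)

FULL OUTER JOIN keeps every row from both sides; unmatched rows get NULL for the other side's columns.
Matching on l.vid = r.vid.
- l[0] vid=1 → 1 match(es) in r → 1 row(s).
- l[1] vid=9 → no match; kept with NULLs on the r side.
- l[2] vid=4 → no match; kept with NULLs on the r side.
- l[3] vid=1 → 1 match(es) in r → 1 row(s).
- l[4] vid=3 → 1 match(es) in r → 1 row(s).
- l[5] vid=3 → 1 match(es) in r → 1 row(s).
- 4 r row(s) had no l match → kept, l columns NULL.

NULL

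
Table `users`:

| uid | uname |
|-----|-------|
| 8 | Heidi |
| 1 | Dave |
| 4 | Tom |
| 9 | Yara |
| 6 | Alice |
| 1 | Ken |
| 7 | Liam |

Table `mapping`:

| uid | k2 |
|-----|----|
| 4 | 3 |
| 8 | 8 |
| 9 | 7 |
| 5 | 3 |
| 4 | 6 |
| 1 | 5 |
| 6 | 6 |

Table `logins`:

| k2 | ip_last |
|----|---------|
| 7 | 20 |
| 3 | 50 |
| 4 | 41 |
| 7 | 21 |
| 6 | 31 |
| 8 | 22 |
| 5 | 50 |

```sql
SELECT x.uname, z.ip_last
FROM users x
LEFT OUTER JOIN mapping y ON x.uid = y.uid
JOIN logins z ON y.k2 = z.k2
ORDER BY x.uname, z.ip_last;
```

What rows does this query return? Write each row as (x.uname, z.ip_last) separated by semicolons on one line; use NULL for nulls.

(Alice, 31); (Dave, 50); (Heidi, 22); (Ken, 50); (Tom, 31); (Tom, 50); (Yara, 20); (Yara, 21)

Joins associate left-to-right: users LEFT JOIN mapping on uid gives 8 intermediate row(s).
Then INNER JOIN `logins z` on k2: keep only rows whose y.k2 appears in z.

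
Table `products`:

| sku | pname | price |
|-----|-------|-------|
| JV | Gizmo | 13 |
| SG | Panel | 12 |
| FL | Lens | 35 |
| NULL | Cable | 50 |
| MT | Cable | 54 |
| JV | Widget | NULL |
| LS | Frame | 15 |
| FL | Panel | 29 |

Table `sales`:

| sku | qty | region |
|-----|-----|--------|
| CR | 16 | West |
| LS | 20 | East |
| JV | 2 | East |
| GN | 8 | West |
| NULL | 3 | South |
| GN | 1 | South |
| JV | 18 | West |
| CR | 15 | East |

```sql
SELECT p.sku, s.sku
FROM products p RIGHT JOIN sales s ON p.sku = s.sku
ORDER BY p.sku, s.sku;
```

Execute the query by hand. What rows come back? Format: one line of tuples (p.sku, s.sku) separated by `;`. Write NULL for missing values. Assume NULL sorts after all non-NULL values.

(JV, JV); (JV, JV); (JV, JV); (JV, JV); (LS, LS); (NULL, CR); (NULL, CR); (NULL, GN); (NULL, GN); (NULL, NULL)

RIGHT JOIN keeps every row from `sales`; unmatched rows get NULL for `products`'s columns.
Matching on p.sku = s.sku. A NULL in a compared column never satisfies the condition.
Matched pairs: 5; unmatched s rows kept: 5.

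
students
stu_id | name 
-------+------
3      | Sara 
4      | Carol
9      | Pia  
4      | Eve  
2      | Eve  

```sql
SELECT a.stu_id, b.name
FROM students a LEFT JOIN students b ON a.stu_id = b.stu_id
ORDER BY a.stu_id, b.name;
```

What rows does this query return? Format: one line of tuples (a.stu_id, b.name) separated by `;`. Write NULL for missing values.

LEFT JOIN keeps every row from `students a`; unmatched rows get NULL for `students b`'s columns.
Matching on a.stu_id = b.stu_id.
- a (stu_id=3) pairs with 1 row(s) of b.
- a (stu_id=4) pairs with 2 row(s) of b.
- a (stu_id=9) pairs with 1 row(s) of b.
- a (stu_id=4) pairs with 2 row(s) of b.
- a (stu_id=2) pairs with 1 row(s) of b.
After projecting and ordering:
a.stu_id | b.name
2 | Eve
3 | Sara
4 | Carol
4 | Carol
4 | Eve
4 | Eve
9 | Pia

(2, Eve); (3, Sara); (4, Carol); (4, Carol); (4, Eve); (4, Eve); (9, Pia)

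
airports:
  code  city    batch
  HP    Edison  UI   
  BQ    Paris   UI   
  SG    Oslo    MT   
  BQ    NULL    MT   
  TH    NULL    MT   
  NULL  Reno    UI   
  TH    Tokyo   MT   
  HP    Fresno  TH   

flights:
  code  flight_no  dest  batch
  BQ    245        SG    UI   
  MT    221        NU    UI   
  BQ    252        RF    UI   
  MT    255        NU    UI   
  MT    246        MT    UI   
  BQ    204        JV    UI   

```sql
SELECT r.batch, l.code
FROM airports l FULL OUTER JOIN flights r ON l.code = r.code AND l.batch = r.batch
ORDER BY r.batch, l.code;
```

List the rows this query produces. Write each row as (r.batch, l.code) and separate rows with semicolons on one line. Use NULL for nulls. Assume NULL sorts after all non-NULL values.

(UI, BQ); (UI, BQ); (UI, BQ); (UI, NULL); (UI, NULL); (UI, NULL); (NULL, BQ); (NULL, HP); (NULL, HP); (NULL, SG); (NULL, TH); (NULL, TH); (NULL, NULL)

FULL OUTER JOIN keeps every row from both sides; unmatched rows get NULL for the other side's columns.
Matching on l.code = r.code AND l.batch = r.batch. A NULL in a compared column never satisfies the condition.
- l row (code=HP, batch=UI): no match → kept, r columns NULL.
- l row (code=BQ, batch=UI): matches 3 r row(s) → 3 output row(s).
- l row (code=SG, batch=MT): no match → kept, r columns NULL.
- l row (code=BQ, batch=MT): no match → kept, r columns NULL.
- l row (code=TH, batch=MT): no match → kept, r columns NULL.
- l row (code=NULL, batch=UI): no match → kept, r columns NULL.
- l row (code=TH, batch=MT): no match → kept, r columns NULL.
- l row (code=HP, batch=TH): no match → kept, r columns NULL.
- plus 3 unmatched r row(s), each kept with NULL l columns.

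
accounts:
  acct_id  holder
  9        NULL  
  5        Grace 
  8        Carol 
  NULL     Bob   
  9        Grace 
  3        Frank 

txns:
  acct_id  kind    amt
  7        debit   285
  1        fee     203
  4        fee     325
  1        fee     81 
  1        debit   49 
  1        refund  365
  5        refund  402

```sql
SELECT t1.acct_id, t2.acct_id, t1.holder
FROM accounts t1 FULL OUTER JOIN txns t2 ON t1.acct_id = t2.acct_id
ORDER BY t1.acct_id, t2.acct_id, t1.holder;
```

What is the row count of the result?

FULL OUTER JOIN keeps every row from both sides; unmatched rows get NULL for the other side's columns.
Matching on t1.acct_id = t2.acct_id. A NULL in a compared column never satisfies the condition.
Matched pairs: 1; unmatched t1 rows kept: 5; unmatched t2 rows kept: 6.
Total: 1 matched + 11 padded = 12 rows.

12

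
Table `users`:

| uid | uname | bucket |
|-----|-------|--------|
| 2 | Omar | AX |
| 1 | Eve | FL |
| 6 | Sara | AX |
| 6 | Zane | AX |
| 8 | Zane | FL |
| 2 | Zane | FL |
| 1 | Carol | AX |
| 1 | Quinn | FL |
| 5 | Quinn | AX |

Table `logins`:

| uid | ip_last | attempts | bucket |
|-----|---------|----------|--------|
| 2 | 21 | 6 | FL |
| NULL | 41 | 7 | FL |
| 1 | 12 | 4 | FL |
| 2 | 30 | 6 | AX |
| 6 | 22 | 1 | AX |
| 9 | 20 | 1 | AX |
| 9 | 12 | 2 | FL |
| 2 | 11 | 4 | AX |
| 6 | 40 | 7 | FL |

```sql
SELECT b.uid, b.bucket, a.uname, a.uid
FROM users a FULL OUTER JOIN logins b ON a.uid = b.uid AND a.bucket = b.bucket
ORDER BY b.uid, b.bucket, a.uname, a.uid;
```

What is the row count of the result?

FULL OUTER JOIN keeps every row from both sides; unmatched rows get NULL for the other side's columns.
Matching on a.uid = b.uid AND a.bucket = b.bucket. A NULL in a compared column never satisfies the condition.
- a row (uid=2, bucket=AX): matches 2 b row(s) → 2 output row(s).
- a row (uid=1, bucket=FL): matches 1 b row(s) → 1 output row(s).
- a row (uid=6, bucket=AX): matches 1 b row(s) → 1 output row(s).
- a row (uid=6, bucket=AX): matches 1 b row(s) → 1 output row(s).
- a row (uid=8, bucket=FL): no match → kept, b columns NULL.
- a row (uid=2, bucket=FL): matches 1 b row(s) → 1 output row(s).
- a row (uid=1, bucket=AX): no match → kept, b columns NULL.
- a row (uid=1, bucket=FL): matches 1 b row(s) → 1 output row(s).
- a row (uid=5, bucket=AX): no match → kept, b columns NULL.
- 4 row(s) from b found no a partner → padded with NULL.
Total: 7 matched + 7 padded = 14 rows.

14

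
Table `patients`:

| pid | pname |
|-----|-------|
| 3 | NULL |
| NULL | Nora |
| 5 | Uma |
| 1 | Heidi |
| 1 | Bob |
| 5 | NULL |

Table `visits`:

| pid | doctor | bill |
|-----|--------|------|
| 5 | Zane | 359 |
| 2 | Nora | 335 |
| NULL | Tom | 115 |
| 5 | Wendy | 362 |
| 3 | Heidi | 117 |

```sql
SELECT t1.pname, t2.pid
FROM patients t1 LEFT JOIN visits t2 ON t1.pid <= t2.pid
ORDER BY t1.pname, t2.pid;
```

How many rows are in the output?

16

LEFT JOIN keeps every row from `patients`; unmatched rows get NULL for `visits`'s columns.
Matching on t1.pid <= t2.pid. A NULL in a compared column never satisfies the condition.
- pid=3: 3 matching t2 row(s), so 3 row(s) emitted.
- pid=NULL: no t2 row matches, row kept with t2 columns NULL.
- pid=5: 2 matching t2 row(s), so 2 row(s) emitted.
- pid=1: 4 matching t2 row(s), so 4 row(s) emitted.
- pid=1: 4 matching t2 row(s), so 4 row(s) emitted.
- pid=5: 2 matching t2 row(s), so 2 row(s) emitted.
Total: 15 matched + 1 padded = 16 rows.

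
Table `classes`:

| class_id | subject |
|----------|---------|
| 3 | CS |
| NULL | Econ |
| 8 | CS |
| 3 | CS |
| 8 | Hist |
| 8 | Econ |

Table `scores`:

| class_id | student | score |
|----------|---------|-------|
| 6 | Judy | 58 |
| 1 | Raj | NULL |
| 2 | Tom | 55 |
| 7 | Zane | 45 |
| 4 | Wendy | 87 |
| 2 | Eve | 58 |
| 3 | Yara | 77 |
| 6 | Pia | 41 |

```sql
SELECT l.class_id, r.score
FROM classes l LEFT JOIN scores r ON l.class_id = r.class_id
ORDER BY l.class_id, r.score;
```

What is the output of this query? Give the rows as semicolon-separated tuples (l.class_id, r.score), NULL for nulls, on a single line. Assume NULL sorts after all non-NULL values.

LEFT JOIN keeps every row from `classes`; unmatched rows get NULL for `scores`'s columns.
Matching on l.class_id = r.class_id. A NULL in a compared column never satisfies the condition.
Matched pairs: 2; unmatched l rows kept: 4.

(3, 77); (3, 77); (8, NULL); (8, NULL); (8, NULL); (NULL, NULL)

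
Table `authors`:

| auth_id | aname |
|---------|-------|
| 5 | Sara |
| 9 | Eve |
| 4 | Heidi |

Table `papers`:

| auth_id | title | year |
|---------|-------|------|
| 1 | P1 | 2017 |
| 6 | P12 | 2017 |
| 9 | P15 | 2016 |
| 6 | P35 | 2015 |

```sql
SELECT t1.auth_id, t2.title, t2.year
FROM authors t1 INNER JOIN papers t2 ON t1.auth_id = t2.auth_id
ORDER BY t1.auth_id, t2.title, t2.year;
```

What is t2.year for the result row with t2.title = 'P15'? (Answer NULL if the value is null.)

INNER JOIN keeps only pairs where the ON condition holds.
Matching on t1.auth_id = t2.auth_id.
- t1[0] auth_id=5 → no match; dropped.
- t1[1] auth_id=9 → 1 match(es) in t2 → 1 row(s).
- t1[2] auth_id=4 → no match; dropped.

2016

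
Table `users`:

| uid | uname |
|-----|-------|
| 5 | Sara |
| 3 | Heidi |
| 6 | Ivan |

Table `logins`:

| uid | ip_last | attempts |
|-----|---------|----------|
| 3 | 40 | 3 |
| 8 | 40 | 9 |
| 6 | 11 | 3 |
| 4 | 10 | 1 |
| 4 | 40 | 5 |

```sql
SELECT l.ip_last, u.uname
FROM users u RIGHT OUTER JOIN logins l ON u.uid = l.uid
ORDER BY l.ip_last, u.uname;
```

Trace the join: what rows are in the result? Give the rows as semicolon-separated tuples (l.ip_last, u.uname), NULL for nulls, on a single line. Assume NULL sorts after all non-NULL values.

(10, NULL); (11, Ivan); (40, Heidi); (40, NULL); (40, NULL)

RIGHT JOIN keeps every row from `logins`; unmatched rows get NULL for `users`'s columns.
Matching on u.uid = l.uid.
- u (uid=5) has no partner in l.
- u (uid=3) pairs with 1 row(s) of l.
- u (uid=6) pairs with 1 row(s) of l.
- 3 row(s) from l found no u partner → padded with NULL.
After projecting and ordering:
l.ip_last | u.uname
10 | NULL
11 | Ivan
40 | Heidi
40 | NULL
40 | NULL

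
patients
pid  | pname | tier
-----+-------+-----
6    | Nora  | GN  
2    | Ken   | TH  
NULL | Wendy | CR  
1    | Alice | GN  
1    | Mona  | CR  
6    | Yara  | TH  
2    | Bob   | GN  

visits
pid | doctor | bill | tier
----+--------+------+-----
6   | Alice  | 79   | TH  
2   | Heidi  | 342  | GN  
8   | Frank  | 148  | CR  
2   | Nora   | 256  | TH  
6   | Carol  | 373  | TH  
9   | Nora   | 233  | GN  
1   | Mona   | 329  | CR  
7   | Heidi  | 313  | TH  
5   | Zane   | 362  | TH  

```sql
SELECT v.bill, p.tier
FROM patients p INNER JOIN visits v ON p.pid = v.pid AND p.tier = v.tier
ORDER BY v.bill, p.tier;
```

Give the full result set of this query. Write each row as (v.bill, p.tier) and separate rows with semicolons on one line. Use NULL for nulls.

(79, TH); (256, TH); (329, CR); (342, GN); (373, TH)

INNER JOIN keeps only pairs where the ON condition holds.
Matching on p.pid = v.pid AND p.tier = v.tier. A NULL in a compared column never satisfies the condition.
- p (pid=6, tier=GN) has no partner → excluded.
- p (pid=2, tier=TH) pairs with 1 row(s) of v.
- p (pid=NULL, tier=CR) has no partner → excluded.
- p (pid=1, tier=GN) has no partner → excluded.
- p (pid=1, tier=CR) pairs with 1 row(s) of v.
- p (pid=6, tier=TH) pairs with 2 row(s) of v.
- p (pid=2, tier=GN) pairs with 1 row(s) of v.
After projecting and ordering:
v.bill | p.tier
79 | TH
256 | TH
329 | CR
342 | GN
373 | TH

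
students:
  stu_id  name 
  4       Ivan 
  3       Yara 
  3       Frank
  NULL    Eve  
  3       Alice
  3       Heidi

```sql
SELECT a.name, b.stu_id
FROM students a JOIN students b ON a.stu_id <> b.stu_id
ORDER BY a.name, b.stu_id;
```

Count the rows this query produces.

8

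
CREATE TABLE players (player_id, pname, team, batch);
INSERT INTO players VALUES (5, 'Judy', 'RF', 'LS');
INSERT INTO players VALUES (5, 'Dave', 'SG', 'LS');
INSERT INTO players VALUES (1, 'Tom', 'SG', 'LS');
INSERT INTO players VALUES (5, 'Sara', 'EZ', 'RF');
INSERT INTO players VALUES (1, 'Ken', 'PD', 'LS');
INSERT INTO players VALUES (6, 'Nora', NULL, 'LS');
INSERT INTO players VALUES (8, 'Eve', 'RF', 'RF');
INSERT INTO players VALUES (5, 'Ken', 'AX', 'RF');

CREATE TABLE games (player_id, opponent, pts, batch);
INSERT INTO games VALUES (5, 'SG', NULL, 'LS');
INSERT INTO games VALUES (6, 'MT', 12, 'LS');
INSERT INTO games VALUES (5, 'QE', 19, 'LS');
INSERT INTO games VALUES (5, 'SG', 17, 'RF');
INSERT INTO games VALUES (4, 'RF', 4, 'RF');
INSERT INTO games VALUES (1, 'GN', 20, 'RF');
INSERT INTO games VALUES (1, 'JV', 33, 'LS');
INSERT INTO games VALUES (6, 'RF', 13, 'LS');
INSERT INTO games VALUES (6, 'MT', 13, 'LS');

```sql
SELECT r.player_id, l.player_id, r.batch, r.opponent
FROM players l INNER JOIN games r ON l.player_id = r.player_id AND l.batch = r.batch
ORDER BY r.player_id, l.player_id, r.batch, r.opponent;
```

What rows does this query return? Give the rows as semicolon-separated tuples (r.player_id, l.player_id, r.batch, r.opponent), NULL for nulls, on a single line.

(1, 1, LS, JV); (1, 1, LS, JV); (5, 5, LS, QE); (5, 5, LS, QE); (5, 5, LS, SG); (5, 5, LS, SG); (5, 5, RF, SG); (5, 5, RF, SG); (6, 6, LS, MT); (6, 6, LS, MT); (6, 6, LS, RF)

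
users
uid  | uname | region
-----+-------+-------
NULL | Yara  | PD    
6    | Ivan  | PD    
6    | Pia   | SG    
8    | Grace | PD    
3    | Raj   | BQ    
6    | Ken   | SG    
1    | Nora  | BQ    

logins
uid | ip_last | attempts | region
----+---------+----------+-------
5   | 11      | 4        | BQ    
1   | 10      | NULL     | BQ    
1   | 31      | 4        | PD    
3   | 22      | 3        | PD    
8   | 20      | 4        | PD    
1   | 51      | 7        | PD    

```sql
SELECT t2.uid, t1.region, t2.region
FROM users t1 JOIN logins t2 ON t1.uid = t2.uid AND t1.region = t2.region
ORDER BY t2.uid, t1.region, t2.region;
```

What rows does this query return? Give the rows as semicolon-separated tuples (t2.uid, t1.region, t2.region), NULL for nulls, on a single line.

INNER JOIN keeps only pairs where the ON condition holds.
Matching on t1.uid = t2.uid AND t1.region = t2.region. A NULL in a compared column never satisfies the condition.
- uid=NULL, region=PD: no matching t2 row, dropped.
- uid=6, region=PD: no matching t2 row, dropped.
- uid=6, region=SG: no matching t2 row, dropped.
- uid=8, region=PD: 1 matching t2 row(s), so 1 row(s) emitted.
- uid=3, region=BQ: no matching t2 row, dropped.
- uid=6, region=SG: no matching t2 row, dropped.
- uid=1, region=BQ: 1 matching t2 row(s), so 1 row(s) emitted.
After projecting and ordering:
t2.uid | t1.region | t2.region
1 | BQ | BQ
8 | PD | PD

(1, BQ, BQ); (8, PD, PD)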